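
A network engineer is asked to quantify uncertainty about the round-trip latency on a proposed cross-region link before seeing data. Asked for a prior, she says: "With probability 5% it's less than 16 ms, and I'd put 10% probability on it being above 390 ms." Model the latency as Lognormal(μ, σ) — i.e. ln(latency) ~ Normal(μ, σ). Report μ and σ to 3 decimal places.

If T ~ Lognormal(μ,σ) then ln T ~ Normal(μ,σ), so the p-quantile of ln T is μ + z_p·σ.
ln(16) = 2.773 and ln(390) = 5.966; z_{0.05} = -1.645, z_{0.9} = 1.282.
σ = (5.966 − 2.773)/(1.282 − (-1.645)) = 1.091.
μ = 2.773 − (-1.645)·1.091 = 4.568.

μ ≈ 4.568, σ ≈ 1.091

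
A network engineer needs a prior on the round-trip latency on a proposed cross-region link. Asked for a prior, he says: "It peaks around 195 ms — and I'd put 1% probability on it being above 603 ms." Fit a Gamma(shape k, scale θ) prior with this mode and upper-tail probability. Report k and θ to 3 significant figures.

k ≈ 4.51, θ ≈ 55.6

Gamma(k,θ) with k>1 has mode (k−1)θ, so θ = 195/(k−1).
Need P(X < 603) = 0.99 with θ tied to k this way. Start at k = 2, θ = 195: P(X<603) ≈ 0.814.
Too low — raise k to concentrate. Iterating converges to k ≈ 4.51.
Then θ = 195/(4.51−1) ≈ 55.6.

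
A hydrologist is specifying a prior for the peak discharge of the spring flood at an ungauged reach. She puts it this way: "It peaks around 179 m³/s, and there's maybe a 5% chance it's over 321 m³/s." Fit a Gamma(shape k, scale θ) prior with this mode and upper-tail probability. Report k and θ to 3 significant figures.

k ≈ 9.17, θ ≈ 21.9

Gamma(k,θ) with k>1 has mode (k−1)θ, so θ = 179/(k−1).
Need P(X < 321) = 0.95 with θ tied to k this way. Start at k = 2, θ = 179: P(X<321) ≈ 0.535.
Too low — raise k to concentrate. Iterating converges to k ≈ 9.17.
Then θ = 179/(9.17−1) ≈ 21.9.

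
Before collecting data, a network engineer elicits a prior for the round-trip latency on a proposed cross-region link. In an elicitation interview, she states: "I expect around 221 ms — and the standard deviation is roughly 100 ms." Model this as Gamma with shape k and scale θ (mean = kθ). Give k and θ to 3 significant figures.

For Gamma(k, scale θ): mean = kθ, variance = kθ², so CV = 1/√k.
CV = SD/mean = 100/221 = 0.4525, hence k = 1/CV² = 4.88.
Then θ = mean/k = 221/4.88 = 45.2.

k ≈ 4.88, θ ≈ 45.2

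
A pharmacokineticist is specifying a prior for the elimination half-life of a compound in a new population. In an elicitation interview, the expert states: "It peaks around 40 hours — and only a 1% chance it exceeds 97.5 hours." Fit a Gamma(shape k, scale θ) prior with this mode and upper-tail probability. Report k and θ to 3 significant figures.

Gamma(k,θ) with k>1 has mode (k−1)θ, so θ = 40/(k−1).
Need P(X < 97.5) = 0.99 with θ tied to k this way. Start at k = 2, θ = 40: P(X<97.5) ≈ 0.700.
Too low — raise k to concentrate. Iterating converges to k ≈ 6.95.
Then θ = 40/(6.95−1) ≈ 6.73.

k ≈ 6.95, θ ≈ 6.73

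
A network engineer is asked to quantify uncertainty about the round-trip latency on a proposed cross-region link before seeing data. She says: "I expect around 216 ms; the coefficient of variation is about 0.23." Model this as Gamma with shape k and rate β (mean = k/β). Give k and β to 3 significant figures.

k ≈ 18.9, β ≈ 0.0875

For Gamma(k, rate β): mean = k/β, variance = k/β², so CV = 1/√k.
CV = 0.23, hence k = 1/CV² = 18.9.
Then β = k/mean = 18.9/216 = 0.0875.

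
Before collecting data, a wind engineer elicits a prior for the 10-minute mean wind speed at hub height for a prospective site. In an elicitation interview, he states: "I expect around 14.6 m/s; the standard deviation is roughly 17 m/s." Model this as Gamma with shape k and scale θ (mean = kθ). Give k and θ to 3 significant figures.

k ≈ 0.738, θ ≈ 19.8

For Gamma(k, scale θ): mean = kθ, variance = kθ², so CV = 1/√k.
CV = SD/mean = 17/14.6 = 1.164, hence k = 1/CV² = 0.738.
Then θ = mean/k = 14.6/0.738 = 19.8.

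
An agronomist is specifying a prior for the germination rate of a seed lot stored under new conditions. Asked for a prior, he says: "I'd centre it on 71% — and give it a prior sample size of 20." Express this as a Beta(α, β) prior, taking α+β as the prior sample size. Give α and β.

α = 14.2, β = 5.8

Under the effective-sample-size interpretation, Beta(α, β) has prior mean α/(α+β) and prior sample size α+β.
So α+β = 20 and α/(α+β) = 0.71, giving α = 0.71·20 = 14.2 and β = 20 − 14.2 = 5.8.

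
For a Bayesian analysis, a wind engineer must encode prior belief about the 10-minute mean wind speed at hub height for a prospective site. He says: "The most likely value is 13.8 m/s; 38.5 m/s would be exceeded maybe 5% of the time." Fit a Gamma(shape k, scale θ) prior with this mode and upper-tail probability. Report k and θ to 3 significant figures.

k ≈ 3.54, θ ≈ 5.42

Gamma(k,θ) with k>1 has mode (k−1)θ, so θ = 13.8/(k−1).
Need P(X < 38.5) = 0.95 with θ tied to k this way. Start at k = 2, θ = 13.8: P(X<38.5) ≈ 0.767.
Too low — raise k to concentrate. Iterating converges to k ≈ 3.54.
Then θ = 13.8/(3.54−1) ≈ 5.42.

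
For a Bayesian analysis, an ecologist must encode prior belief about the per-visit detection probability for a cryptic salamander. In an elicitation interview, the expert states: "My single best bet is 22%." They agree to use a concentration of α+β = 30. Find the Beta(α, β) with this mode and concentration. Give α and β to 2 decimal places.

For α,β > 1 the Beta mode is (α−1)/(α+β−2). With α+β = 30, the mode is (α−1)/28.
Set (α−1)/28 = 0.22 → α = 1 + 0.22·28 = 7.16.
β = 30 − α = 22.84.

α = 7.16, β = 22.84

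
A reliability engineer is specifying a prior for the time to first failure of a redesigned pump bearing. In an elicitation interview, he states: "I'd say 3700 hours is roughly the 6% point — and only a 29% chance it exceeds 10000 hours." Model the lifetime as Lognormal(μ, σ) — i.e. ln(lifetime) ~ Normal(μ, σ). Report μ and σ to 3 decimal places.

If T ~ Lognormal(μ,σ) then ln T ~ Normal(μ,σ), so the p-quantile of ln T is μ + z_p·σ.
ln(3700) = 8.216 and ln(10000) = 9.21; z_{0.06} = -1.555, z_{0.71} = 0.5534.
σ = (9.21 − 8.216)/(0.5534 − (-1.555)) = 0.472.
μ = 8.216 − (-1.555)·0.472 = 8.949.

μ ≈ 8.949, σ ≈ 0.472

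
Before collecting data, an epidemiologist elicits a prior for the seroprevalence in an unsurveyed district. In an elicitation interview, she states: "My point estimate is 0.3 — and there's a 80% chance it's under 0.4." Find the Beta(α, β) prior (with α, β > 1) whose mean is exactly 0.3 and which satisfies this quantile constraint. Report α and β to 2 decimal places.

α ≈ 4.20, β ≈ 9.81

With mean 0.3 fixed, write α = 0.3s, β = 0.7s where s = α+β.
Need P(θ < 0.4) = 0.8 under Beta(0.3s, 0.7s). Normal approximation: (q−m)/√(m(1−m)/s) ≈ z_{0.8} = 0.842, so s ≈ 0.3·0.7·(0.842)²/(0.4−0.3)² = 14.9.
At s = 14.9: P(θ<0.4) ≈ 0.806. Adjusting to match 0.8 gives s ≈ 14.01.
So α = 0.3·14.01 ≈ 4.20, β = 0.7·14.01 ≈ 9.81.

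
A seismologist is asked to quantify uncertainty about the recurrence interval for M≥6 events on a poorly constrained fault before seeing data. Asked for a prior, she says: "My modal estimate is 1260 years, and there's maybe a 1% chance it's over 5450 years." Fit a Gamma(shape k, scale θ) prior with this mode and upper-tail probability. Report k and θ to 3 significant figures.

k ≈ 2.91, θ ≈ 661

Gamma(k,θ) with k>1 has mode (k−1)θ, so θ = 1260/(k−1).
Need P(X < 5450) = 0.99 with θ tied to k this way. Start at k = 2, θ = 1260: P(X<5450) ≈ 0.930.
Too low — raise k to concentrate. Iterating converges to k ≈ 2.91.
Then θ = 1260/(2.91−1) ≈ 661.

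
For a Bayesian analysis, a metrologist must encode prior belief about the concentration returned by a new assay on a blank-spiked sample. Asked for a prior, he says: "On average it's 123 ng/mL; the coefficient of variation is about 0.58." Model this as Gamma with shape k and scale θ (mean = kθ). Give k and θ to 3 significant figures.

k ≈ 2.97, θ ≈ 41.4

For Gamma(k, scale θ): mean = kθ, variance = kθ², so CV = 1/√k.
CV = 0.58, hence k = 1/CV² = 2.97.
Then θ = mean/k = 123/2.97 = 41.4.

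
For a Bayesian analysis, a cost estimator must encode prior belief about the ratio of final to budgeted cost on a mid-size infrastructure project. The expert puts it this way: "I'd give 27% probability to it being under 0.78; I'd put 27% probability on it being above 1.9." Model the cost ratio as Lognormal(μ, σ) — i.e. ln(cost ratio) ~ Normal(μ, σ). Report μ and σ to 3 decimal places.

If T ~ Lognormal(μ,σ) then ln T ~ Normal(μ,σ), so the p-quantile of ln T is μ + z_p·σ.
ln(0.78) = -0.2485 and ln(1.9) = 0.6419; z_{0.27} = -0.6128, z_{0.73} = 0.6128.
σ = (0.6419 − -0.2485)/(0.6128 − (-0.6128)) = 0.726.
μ = -0.2485 − (-0.6128)·0.726 = 0.197.

μ ≈ 0.197, σ ≈ 0.726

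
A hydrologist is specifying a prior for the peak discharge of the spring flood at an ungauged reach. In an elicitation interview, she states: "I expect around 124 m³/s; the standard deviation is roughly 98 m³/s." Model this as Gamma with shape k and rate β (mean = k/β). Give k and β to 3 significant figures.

k ≈ 1.6, β ≈ 0.0129

For Gamma(k, rate β): mean = k/β, variance = k/β², so CV = 1/√k.
CV = SD/mean = 98/124 = 0.7903, hence k = 1/CV² = 1.6.
Then β = k/mean = 1.6/124 = 0.0129.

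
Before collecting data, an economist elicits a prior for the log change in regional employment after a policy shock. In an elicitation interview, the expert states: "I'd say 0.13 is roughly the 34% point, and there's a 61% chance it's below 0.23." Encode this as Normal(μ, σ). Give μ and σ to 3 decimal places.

For Normal(μ,σ), the p-quantile is μ + z_p·σ. Here z_{0.34} = -0.4125, z_{0.61} = 0.2793.
So 0.13 = μ − 0.4125σ and 0.23 = μ + 0.2793σ.
Subtracting: σ = (0.23 − 0.13)/(0.2793 − (-0.4125)) = 0.145.
Then μ = 0.13 − (-0.4125)·0.145 = 0.190.

μ = 0.190, σ = 0.145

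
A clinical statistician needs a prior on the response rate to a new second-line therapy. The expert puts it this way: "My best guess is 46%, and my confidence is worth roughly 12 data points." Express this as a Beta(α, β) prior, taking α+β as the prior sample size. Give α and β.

Under the effective-sample-size interpretation, Beta(α, β) has prior mean α/(α+β) and prior sample size α+β.
So α+β = 12 and α/(α+β) = 0.46, giving α = 0.46·12 = 5.52 and β = 12 − 5.52 = 6.48.

α = 5.52, β = 6.48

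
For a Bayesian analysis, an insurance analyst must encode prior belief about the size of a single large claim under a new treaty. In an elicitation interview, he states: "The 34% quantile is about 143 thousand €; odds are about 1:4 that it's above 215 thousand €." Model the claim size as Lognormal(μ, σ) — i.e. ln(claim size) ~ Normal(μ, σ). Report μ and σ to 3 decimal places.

If T ~ Lognormal(μ,σ) then ln T ~ Normal(μ,σ), so the p-quantile of ln T is μ + z_p·σ.
ln(143) = 4.963 and ln(215) = 5.371; z_{0.34} = -0.4125, z_{0.8} = 0.8416.
σ = (5.371 − 4.963)/(0.8416 − (-0.4125)) = 0.325.
μ = 4.963 − (-0.4125)·0.325 = 5.097.

μ ≈ 5.097, σ ≈ 0.325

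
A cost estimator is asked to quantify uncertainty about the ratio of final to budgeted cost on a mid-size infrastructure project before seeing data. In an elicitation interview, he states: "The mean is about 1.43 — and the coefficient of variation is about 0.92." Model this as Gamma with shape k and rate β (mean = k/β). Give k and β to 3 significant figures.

For Gamma(k, rate β): mean = k/β, variance = k/β², so CV = 1/√k.
CV = 0.92, hence k = 1/CV² = 1.18.
Then β = k/mean = 1.18/1.43 = 0.826.

k ≈ 1.18, β ≈ 0.826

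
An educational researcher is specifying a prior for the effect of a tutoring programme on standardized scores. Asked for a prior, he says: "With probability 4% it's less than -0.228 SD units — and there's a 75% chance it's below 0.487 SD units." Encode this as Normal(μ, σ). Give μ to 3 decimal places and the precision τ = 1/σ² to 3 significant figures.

μ = 0.288, τ = 11.5

The p-quantile of Normal(μ,σ) is μ + z_p·σ, with z_{0.04} = -1.751 and z_{0.75} = 0.6745.
Eliminate σ: μ = (z₂·x₁ − z₁·x₂)/(z₂ − z₁) = (0.6745·-0.228 − (-1.751)·0.487)/2.425 = 0.288.
Then σ = (x₂ − x₁)/(z₂ − z₁) = (0.487 − -0.228)/2.425 = 0.295.
Precision τ = 1/σ² = 1/0.2948² = 11.5.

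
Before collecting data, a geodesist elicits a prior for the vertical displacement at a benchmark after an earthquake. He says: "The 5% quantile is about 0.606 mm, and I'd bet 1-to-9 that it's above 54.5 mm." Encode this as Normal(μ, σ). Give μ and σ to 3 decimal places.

For Normal(μ,σ), the p-quantile is μ + z_p·σ. Here z_{0.05} = -1.645, z_{0.9} = 1.282.
So 0.606 = μ − 1.645σ and 54.5 = μ + 1.282σ.
Subtracting: σ = (54.5 − 0.606)/(1.282 − (-1.645)) = 18.416.
Then μ = 0.606 − (-1.645)·18.416 = 30.898.

μ = 30.898, σ = 18.416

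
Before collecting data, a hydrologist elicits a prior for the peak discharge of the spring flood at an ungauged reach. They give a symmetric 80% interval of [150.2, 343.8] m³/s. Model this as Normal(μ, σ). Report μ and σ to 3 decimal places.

μ = 247.000, σ = 75.533

A symmetric 80% interval runs μ ± z·σ with z = 1.282.
Half-width = 96.8, so σ = 96.8/1.282 = 75.533.
μ is the interval midpoint, 247.000.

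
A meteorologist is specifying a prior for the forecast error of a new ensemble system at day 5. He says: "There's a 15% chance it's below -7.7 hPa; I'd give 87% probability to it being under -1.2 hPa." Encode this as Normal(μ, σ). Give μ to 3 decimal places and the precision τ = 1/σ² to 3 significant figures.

μ = -4.585, τ = 0.111

The p-quantile of Normal(μ,σ) is μ + z_p·σ, with z_{0.15} = -1.036 and z_{0.87} = 1.126.
Eliminate σ: μ = (z₂·x₁ − z₁·x₂)/(z₂ − z₁) = (1.126·-7.7 − (-1.036)·-1.2)/2.163 = -4.585.
Then σ = (x₂ − x₁)/(z₂ − z₁) = (-1.2 − -7.7)/2.163 = 3.005.
Precision τ = 1/σ² = 1/3.005² = 0.111.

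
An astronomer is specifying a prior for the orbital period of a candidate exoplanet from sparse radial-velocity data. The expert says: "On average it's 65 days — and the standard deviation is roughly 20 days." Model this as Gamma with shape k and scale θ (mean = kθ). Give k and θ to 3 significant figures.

k ≈ 10.6, θ ≈ 6.15

For Gamma(k, scale θ): mean = kθ, variance = kθ², so CV = 1/√k.
CV = SD/mean = 20/65 = 0.3077, hence k = 1/CV² = 10.6.
Then θ = mean/k = 65/10.6 = 6.15.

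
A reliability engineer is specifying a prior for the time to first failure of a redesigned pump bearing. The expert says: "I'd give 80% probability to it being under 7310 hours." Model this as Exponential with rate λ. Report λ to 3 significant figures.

P(T < 7310.0) = 1 − e^(−λ·7310.0) = 0.8, so λ = −ln(1−0.8)/7310.0 = −ln(0.2)/7310.0 = 0.00022.

λ ≈ 0.00022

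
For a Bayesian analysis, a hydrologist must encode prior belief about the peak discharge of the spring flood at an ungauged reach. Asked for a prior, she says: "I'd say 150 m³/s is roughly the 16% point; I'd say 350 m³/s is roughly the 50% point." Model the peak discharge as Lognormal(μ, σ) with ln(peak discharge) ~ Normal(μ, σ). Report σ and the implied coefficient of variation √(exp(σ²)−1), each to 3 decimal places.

σ ≈ 0.852, CV ≈ 1.033

If T ~ Lognormal(μ,σ) then ln T ~ Normal(μ,σ), so the p-quantile of ln T is μ + z_p·σ.
ln(150) = 5.011 and ln(350) = 5.858; z_{0.16} = -0.9945, z_{0.5} = 0.
σ = (5.858 − 5.011)/(0 − (-0.9945)) = 0.852.
μ = 5.011 − (-0.9945)·0.852 = 5.858.
CV = √(exp(σ²)−1) = √(exp(0.7259)−1) = 1.033.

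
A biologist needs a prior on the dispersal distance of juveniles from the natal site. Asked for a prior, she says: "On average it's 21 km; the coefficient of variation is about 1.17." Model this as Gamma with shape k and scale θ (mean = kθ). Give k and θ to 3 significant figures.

k ≈ 0.731, θ ≈ 28.7

For Gamma(k, scale θ): mean = kθ, variance = kθ², so CV = 1/√k.
CV = 1.17, hence k = 1/CV² = 0.731.
Then θ = mean/k = 21/0.731 = 28.7.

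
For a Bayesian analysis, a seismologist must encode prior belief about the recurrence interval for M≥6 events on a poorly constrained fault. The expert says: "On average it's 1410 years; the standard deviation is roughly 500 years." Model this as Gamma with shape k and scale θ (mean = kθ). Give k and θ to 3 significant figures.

For Gamma(k, scale θ): mean = kθ, variance = kθ², so CV = 1/√k.
CV = SD/mean = 500/1410 = 0.3546, hence k = 1/CV² = 7.95.
Then θ = mean/k = 1410/7.95 = 177.

k ≈ 7.95, θ ≈ 177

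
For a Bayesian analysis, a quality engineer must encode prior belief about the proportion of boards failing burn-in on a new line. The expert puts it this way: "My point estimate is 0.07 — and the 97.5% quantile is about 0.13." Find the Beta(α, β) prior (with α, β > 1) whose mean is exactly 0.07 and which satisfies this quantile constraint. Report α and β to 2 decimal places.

α ≈ 6.43, β ≈ 85.49

With mean 0.07 fixed, write α = 0.07s, β = 0.93s where s = α+β.
Need P(θ < 0.13) = 0.975 under Beta(0.07s, 0.93s). Normal approximation: (q−m)/√(m(1−m)/s) ≈ z_{0.975} = 1.96, so s ≈ 0.07·0.93·(1.96)²/(0.13−0.07)² = 69.5.
At s = 69.5: P(θ<0.13) ≈ 0.959. Adjusting to match 0.975 gives s ≈ 91.93.
So α = 0.07·91.93 ≈ 6.43, β = 0.93·91.93 ≈ 85.49.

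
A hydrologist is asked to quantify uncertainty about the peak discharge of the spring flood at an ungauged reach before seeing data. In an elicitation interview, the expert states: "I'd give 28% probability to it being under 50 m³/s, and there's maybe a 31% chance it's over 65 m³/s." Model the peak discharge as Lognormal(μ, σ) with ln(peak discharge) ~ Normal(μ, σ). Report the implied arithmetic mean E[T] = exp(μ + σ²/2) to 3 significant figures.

If T ~ Lognormal(μ,σ) then ln T ~ Normal(μ,σ), so the p-quantile of ln T is μ + z_p·σ.
ln(50) = 3.912 and ln(65) = 4.174; z_{0.28} = -0.5828, z_{0.69} = 0.4959.
σ = (4.174 − 3.912)/(0.4959 − (-0.5828)) = 0.243.
μ = 3.912 − (-0.5828)·0.243 = 4.054.
E[T] = exp(μ + σ²/2) = exp(4.054 + 0.0296) = 59.3 m³/s.

E[T] ≈ 59.3 m³/s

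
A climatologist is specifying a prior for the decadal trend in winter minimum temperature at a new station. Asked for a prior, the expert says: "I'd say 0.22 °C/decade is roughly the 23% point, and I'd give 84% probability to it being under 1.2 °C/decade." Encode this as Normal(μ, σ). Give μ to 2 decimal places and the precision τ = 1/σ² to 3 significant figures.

μ = 0.64, τ = 3.13

The p-quantile of Normal(μ,σ) is μ + z_p·σ, with z_{0.23} = -0.7388 and z_{0.84} = 0.9945.
Eliminate σ: μ = (z₂·x₁ − z₁·x₂)/(z₂ − z₁) = (0.9945·0.22 − (-0.7388)·1.2)/1.733 = 0.64.
Then σ = (x₂ − x₁)/(z₂ − z₁) = (1.2 − 0.22)/1.733 = 0.57.
Precision τ = 1/σ² = 1/0.5654² = 3.13.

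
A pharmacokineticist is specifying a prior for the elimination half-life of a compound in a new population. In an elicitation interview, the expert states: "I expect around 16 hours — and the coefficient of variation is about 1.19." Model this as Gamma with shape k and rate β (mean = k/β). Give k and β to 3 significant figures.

k ≈ 0.706, β ≈ 0.0441

For Gamma(k, rate β): mean = k/β, variance = k/β², so CV = 1/√k.
CV = 1.19, hence k = 1/CV² = 0.706.
Then β = k/mean = 0.706/16 = 0.0441.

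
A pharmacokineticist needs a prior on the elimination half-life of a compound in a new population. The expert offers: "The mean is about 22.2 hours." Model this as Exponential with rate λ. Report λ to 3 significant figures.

Exponential mean = 1/λ, so λ = 1/22.2 = 0.045.

λ ≈ 0.045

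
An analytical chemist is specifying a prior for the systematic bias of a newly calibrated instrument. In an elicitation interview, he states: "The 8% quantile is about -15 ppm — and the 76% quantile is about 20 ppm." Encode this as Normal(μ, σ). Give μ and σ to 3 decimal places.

For Normal(μ,σ), the p-quantile is μ + z_p·σ. Here z_{0.08} = -1.405, z_{0.76} = 0.7063.
So -15 = μ − 1.405σ and 20 = μ + 0.7063σ.
Subtracting: σ = (20 − -15)/(0.7063 − (-1.405)) = 16.577.
Then μ = -15 − (-1.405)·16.577 = 8.292.

μ = 8.292, σ = 16.577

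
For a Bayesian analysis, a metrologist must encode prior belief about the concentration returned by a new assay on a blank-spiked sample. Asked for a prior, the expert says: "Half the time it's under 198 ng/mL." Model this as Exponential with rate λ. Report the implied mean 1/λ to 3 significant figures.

mean ≈ 286 ng/mL

Exponential median = ln 2 / λ, so λ = ln 2 / 198.0 = 0.0035.
Mean = 1/λ = 286 ng/mL.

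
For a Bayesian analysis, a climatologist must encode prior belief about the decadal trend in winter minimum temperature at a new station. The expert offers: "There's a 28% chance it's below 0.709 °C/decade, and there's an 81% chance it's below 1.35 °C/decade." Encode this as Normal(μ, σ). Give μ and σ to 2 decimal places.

For Normal(μ,σ), the p-quantile is μ + z_p·σ. Here z_{0.28} = -0.5828, z_{0.81} = 0.8779.
So 0.709 = μ − 0.5828σ and 1.35 = μ + 0.8779σ.
Subtracting: σ = (1.35 − 0.709)/(0.8779 − (-0.5828)) = 0.44.
Then μ = 0.709 − (-0.5828)·0.44 = 0.96.

μ = 0.96, σ = 0.44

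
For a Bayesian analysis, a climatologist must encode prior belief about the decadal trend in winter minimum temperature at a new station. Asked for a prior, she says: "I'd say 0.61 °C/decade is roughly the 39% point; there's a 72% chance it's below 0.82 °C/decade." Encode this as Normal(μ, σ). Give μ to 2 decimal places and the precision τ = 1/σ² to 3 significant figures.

The p-quantile of Normal(μ,σ) is μ + z_p·σ, with z_{0.39} = -0.2793 and z_{0.72} = 0.5828.
Eliminate σ: μ = (z₂·x₁ − z₁·x₂)/(z₂ − z₁) = (0.5828·0.61 − (-0.2793)·0.82)/0.8622 = 0.68.
Then σ = (x₂ − x₁)/(z₂ − z₁) = (0.82 − 0.61)/0.8622 = 0.24.
Precision τ = 1/σ² = 1/0.2436² = 16.9.

μ = 0.68, τ = 16.9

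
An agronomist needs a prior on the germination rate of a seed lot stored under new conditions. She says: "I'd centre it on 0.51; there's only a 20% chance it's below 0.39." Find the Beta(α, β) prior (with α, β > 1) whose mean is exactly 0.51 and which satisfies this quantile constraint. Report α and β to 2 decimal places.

With mean 0.51 fixed, write α = 0.51s, β = 0.49s where s = α+β.
Need P(θ < 0.39) = 0.2 under Beta(0.51s, 0.49s). Normal approximation: (q−m)/√(m(1−m)/s) ≈ z_{0.2} = -0.842, so s ≈ 0.51·0.49·(-0.842)²/(0.39−0.51)² = 12.3.
At s = 12.3: P(θ<0.39) ≈ 0.201. Adjusting to match 0.2 gives s ≈ 12.39.
So α = 0.51·12.39 ≈ 6.32, β = 0.49·12.39 ≈ 6.07.

α ≈ 6.32, β ≈ 6.07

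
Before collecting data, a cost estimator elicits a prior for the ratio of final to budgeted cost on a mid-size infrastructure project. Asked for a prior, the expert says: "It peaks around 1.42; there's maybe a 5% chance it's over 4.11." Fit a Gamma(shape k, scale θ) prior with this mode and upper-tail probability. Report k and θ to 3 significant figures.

k ≈ 3.36, θ ≈ 0.602

Gamma(k,θ) with k>1 has mode (k−1)θ, so θ = 1.42/(k−1).
Need P(X < 4.11) = 0.95 with θ tied to k this way. Start at k = 2, θ = 1.42: P(X<4.11) ≈ 0.785.
Too low — raise k to concentrate. Iterating converges to k ≈ 3.36.
Then θ = 1.42/(3.36−1) ≈ 0.602.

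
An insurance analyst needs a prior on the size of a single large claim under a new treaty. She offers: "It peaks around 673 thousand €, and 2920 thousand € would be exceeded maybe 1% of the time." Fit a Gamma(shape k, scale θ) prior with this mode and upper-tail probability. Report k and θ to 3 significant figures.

Gamma(k,θ) with k>1 has mode (k−1)θ, so θ = 673/(k−1).
Need P(X < 2920) = 0.99 with θ tied to k this way. Start at k = 2, θ = 673: P(X<2920) ≈ 0.930.
Too low — raise k to concentrate. Iterating converges to k ≈ 2.9.
Then θ = 673/(2.9−1) ≈ 355.

k ≈ 2.9, θ ≈ 355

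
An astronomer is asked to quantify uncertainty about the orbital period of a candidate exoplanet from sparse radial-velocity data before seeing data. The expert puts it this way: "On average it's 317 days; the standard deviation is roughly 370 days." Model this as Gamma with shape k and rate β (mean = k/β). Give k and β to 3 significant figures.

k ≈ 0.734, β ≈ 0.00232

For Gamma(k, rate β): mean = k/β, variance = k/β², so CV = 1/√k.
CV = SD/mean = 370/317 = 1.167, hence k = 1/CV² = 0.734.
Then β = k/mean = 0.734/317 = 0.00232.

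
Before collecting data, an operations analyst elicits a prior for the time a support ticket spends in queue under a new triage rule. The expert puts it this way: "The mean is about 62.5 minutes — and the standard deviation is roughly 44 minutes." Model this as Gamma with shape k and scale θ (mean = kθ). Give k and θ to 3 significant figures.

k ≈ 2.02, θ ≈ 31

For Gamma(k, scale θ): mean = kθ, variance = kθ², so CV = 1/√k.
CV = SD/mean = 44/62.5 = 0.704, hence k = 1/CV² = 2.02.
Then θ = mean/k = 62.5/2.02 = 31.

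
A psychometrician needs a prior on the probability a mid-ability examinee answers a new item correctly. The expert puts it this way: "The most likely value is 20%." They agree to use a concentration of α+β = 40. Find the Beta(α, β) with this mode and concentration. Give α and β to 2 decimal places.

α = 8.60, β = 31.40

For α,β > 1 the Beta mode is (α−1)/(α+β−2). With α+β = 40, the mode is (α−1)/38.
Set (α−1)/38 = 0.2 → α = 1 + 0.2·38 = 8.60.
β = 40 − α = 31.40.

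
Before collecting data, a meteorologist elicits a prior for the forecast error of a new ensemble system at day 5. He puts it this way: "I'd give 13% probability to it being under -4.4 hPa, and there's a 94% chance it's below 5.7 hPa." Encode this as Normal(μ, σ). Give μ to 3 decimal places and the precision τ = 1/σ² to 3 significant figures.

For Normal(μ,σ), the p-quantile is μ + z_p·σ. Here z_{0.13} = -1.126, z_{0.94} = 1.555.
So -4.4 = μ − 1.126σ and 5.7 = μ + 1.555σ.
Subtracting: σ = (5.7 − -4.4)/(1.555 − (-1.126)) = 3.767.
Then μ = -4.4 − (-1.126)·3.767 = -0.157.
Precision τ = 1/σ² = 1/3.767² = 0.0705.

μ = -0.157, τ = 0.0705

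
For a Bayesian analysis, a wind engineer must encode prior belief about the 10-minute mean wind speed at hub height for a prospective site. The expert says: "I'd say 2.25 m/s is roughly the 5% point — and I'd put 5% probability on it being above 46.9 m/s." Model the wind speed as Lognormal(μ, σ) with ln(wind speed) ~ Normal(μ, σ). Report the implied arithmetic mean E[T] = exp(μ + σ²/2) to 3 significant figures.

If T ~ Lognormal(μ,σ) then ln T ~ Normal(μ,σ), so the p-quantile of ln T is μ + z_p·σ.
ln(2.25) = 0.8109 and ln(46.9) = 3.848; z_{0.05} = -1.645, z_{0.95} = 1.645.
σ = (3.848 − 0.8109)/(1.645 − (-1.645)) = 0.923.
μ = 0.8109 − (-1.645)·0.923 = 2.329.
E[T] = exp(μ + σ²/2) = exp(2.329 + 0.4262) = 15.7 m/s.

E[T] ≈ 15.7 m/s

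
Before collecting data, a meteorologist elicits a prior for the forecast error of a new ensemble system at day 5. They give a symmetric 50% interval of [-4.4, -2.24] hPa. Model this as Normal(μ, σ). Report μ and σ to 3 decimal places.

A symmetric 50% interval runs μ ± z·σ with z = 0.6745.
Half-width = 1.08, so σ = 1.08/0.6745 = 1.601.
μ is the interval midpoint, -3.320.

μ = -3.320, σ = 1.601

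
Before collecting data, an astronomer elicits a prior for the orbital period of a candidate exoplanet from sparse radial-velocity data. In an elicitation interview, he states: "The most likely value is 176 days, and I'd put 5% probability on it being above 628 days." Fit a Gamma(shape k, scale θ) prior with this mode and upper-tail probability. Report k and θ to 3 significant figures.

Gamma(k,θ) with k>1 has mode (k−1)θ, so θ = 176/(k−1).
Need P(X < 628) = 0.95 with θ tied to k this way. Start at k = 2, θ = 176: P(X<628) ≈ 0.871.
Too low — raise k to concentrate. Iterating converges to k ≈ 2.59.
Then θ = 176/(2.59−1) ≈ 111.

k ≈ 2.59, θ ≈ 111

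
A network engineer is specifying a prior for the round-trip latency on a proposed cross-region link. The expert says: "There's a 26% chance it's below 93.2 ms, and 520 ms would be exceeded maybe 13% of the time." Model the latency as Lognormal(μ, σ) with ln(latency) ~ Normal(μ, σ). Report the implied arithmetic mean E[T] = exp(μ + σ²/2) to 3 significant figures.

If T ~ Lognormal(μ,σ) then ln T ~ Normal(μ,σ), so the p-quantile of ln T is μ + z_p·σ.
ln(93.2) = 4.535 and ln(520) = 6.254; z_{0.26} = -0.6433, z_{0.87} = 1.126.
σ = (6.254 − 4.535)/(1.126 − (-0.6433)) = 0.971.
μ = 4.535 − (-0.6433)·0.971 = 5.160.
E[T] = exp(μ + σ²/2) = exp(5.160 + 0.4718) = 279 ms.

E[T] ≈ 279 ms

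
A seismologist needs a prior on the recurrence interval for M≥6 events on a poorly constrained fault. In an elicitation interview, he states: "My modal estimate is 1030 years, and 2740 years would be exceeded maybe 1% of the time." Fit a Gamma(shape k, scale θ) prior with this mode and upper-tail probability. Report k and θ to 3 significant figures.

k ≈ 5.84, θ ≈ 213

Gamma(k,θ) with k>1 has mode (k−1)θ, so θ = 1030/(k−1).
Need P(X < 2740) = 0.99 with θ tied to k this way. Start at k = 2, θ = 1030: P(X<2740) ≈ 0.744.
Too low — raise k to concentrate. Iterating converges to k ≈ 5.84.
Then θ = 1030/(5.84−1) ≈ 213.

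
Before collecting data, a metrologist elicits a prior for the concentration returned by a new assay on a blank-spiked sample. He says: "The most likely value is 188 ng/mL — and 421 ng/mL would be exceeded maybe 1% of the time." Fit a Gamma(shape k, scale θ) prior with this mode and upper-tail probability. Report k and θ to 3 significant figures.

Gamma(k,θ) with k>1 has mode (k−1)θ, so θ = 188/(k−1).
Need P(X < 421) = 0.99 with θ tied to k this way. Start at k = 2, θ = 188: P(X<421) ≈ 0.655.
Too low — raise k to concentrate. Iterating converges to k ≈ 8.39.
Then θ = 188/(8.39−1) ≈ 25.4.

k ≈ 8.39, θ ≈ 25.4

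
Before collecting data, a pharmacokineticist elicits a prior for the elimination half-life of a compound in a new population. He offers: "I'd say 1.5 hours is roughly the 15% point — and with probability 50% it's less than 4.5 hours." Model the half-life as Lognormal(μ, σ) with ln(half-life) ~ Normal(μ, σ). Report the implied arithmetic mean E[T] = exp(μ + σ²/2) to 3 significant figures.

If T ~ Lognormal(μ,σ) then ln T ~ Normal(μ,σ), so the p-quantile of ln T is μ + z_p·σ.
ln(1.5) = 0.4055 and ln(4.5) = 1.504; z_{0.15} = -1.036, z_{0.5} = 0.
σ = (1.504 − 0.4055)/(0 − (-1.036)) = 1.060.
μ = 0.4055 − (-1.036)·1.060 = 1.504.
E[T] = exp(μ + σ²/2) = exp(1.504 + 0.5618) = 7.89 hours.

E[T] ≈ 7.89 hours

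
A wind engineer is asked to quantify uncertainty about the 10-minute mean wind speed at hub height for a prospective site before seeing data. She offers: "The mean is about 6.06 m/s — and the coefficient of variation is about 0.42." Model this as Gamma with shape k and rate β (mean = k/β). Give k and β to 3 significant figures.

k ≈ 5.67, β ≈ 0.935

For Gamma(k, rate β): mean = k/β, variance = k/β², so CV = 1/√k.
CV = 0.42, hence k = 1/CV² = 5.67.
Then β = k/mean = 5.67/6.06 = 0.935.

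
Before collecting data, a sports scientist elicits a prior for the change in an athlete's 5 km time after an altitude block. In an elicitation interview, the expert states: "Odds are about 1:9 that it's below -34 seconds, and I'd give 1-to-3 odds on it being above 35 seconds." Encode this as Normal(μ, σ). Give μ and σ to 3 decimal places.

μ = 11.207, σ = 35.275

The p-quantile of Normal(μ,σ) is μ + z_p·σ, with z_{0.1} = -1.282 and z_{0.75} = 0.6745.
Eliminate σ: μ = (z₂·x₁ − z₁·x₂)/(z₂ − z₁) = (0.6745·-34 − (-1.282)·35)/1.956 = 11.207.
Then σ = (x₂ − x₁)/(z₂ − z₁) = (35 − -34)/1.956 = 35.275.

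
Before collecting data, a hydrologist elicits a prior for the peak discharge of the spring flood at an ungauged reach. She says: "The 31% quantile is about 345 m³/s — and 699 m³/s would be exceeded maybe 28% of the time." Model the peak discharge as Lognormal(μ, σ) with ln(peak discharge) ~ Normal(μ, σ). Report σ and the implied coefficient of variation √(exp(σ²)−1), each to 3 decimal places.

σ ≈ 0.655, CV ≈ 0.731

If T ~ Lognormal(μ,σ) then ln T ~ Normal(μ,σ), so the p-quantile of ln T is μ + z_p·σ.
ln(345) = 5.844 and ln(699) = 6.55; z_{0.31} = -0.4959, z_{0.72} = 0.5828.
σ = (6.55 − 5.844)/(0.5828 − (-0.4959)) = 0.655.
μ = 5.844 − (-0.4959)·0.655 = 6.168.
CV = √(exp(σ²)−1) = √(exp(0.4285)−1) = 0.731.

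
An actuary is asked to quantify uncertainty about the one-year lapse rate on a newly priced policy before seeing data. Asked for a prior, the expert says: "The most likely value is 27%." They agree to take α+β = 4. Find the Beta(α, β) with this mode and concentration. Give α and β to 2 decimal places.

For α,β > 1 the Beta mode is (α−1)/(α+β−2). With α+β = 4, the mode is (α−1)/2.
Set (α−1)/2 = 0.27 → α = 1 + 0.27·2 = 1.54.
β = 4 − α = 2.46.

α = 1.54, β = 2.46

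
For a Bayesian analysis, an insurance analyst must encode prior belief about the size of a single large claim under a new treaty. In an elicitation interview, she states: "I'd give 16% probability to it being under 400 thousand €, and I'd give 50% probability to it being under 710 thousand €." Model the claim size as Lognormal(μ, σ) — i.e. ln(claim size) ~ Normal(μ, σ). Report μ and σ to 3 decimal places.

If T ~ Lognormal(μ,σ) then ln T ~ Normal(μ,σ), so the p-quantile of ln T is μ + z_p·σ.
ln(400) = 5.991 and ln(710) = 6.565; z_{0.16} = -0.9945, z_{0.5} = 0.
σ = (6.565 − 5.991)/(0 − (-0.9945)) = 0.577.
μ = 5.991 − (-0.9945)·0.577 = 6.565.

μ ≈ 6.565, σ ≈ 0.577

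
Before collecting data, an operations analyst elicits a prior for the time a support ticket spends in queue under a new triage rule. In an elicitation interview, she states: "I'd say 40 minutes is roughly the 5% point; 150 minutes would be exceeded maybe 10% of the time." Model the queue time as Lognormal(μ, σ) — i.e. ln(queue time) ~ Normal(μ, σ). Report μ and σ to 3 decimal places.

If T ~ Lognormal(μ,σ) then ln T ~ Normal(μ,σ), so the p-quantile of ln T is μ + z_p·σ.
ln(40) = 3.689 and ln(150) = 5.011; z_{0.05} = -1.645, z_{0.9} = 1.282.
σ = (5.011 − 3.689)/(1.282 − (-1.645)) = 0.452.
μ = 3.689 − (-1.645)·0.452 = 4.432.

μ ≈ 4.432, σ ≈ 0.452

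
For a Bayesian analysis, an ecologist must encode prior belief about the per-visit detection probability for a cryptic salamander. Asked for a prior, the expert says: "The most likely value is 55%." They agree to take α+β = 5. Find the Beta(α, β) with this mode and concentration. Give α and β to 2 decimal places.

α = 2.65, β = 2.35

For α,β > 1 the Beta mode is (α−1)/(α+β−2). With α+β = 5, the mode is (α−1)/3.
Set (α−1)/3 = 0.55 → α = 1 + 0.55·3 = 2.65.
β = 5 − α = 2.35.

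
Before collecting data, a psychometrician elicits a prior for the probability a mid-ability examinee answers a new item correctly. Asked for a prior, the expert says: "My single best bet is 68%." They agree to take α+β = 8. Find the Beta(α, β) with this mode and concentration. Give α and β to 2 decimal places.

α = 5.08, β = 2.92

For α,β > 1 the Beta mode is (α−1)/(α+β−2). With α+β = 8, the mode is (α−1)/6.
Set (α−1)/6 = 0.68 → α = 1 + 0.68·6 = 5.08.
β = 8 − α = 2.92.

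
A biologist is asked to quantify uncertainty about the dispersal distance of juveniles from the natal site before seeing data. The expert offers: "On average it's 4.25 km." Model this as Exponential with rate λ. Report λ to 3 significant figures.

Exponential mean = 1/λ, so λ = 1/4.25 = 0.235.

λ ≈ 0.235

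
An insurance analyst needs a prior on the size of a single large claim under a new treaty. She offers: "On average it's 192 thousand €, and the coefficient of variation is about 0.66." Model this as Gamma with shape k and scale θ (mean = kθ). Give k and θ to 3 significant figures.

k ≈ 2.3, θ ≈ 83.6

For Gamma(k, scale θ): mean = kθ, variance = kθ², so CV = 1/√k.
CV = 0.66, hence k = 1/CV² = 2.3.
Then θ = mean/k = 192/2.3 = 83.6.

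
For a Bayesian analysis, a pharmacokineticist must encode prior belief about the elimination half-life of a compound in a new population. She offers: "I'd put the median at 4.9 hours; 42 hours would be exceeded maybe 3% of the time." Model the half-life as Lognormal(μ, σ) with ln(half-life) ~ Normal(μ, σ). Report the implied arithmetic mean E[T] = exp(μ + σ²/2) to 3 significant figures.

E[T] ≈ 9.41 hours

If T ~ Lognormal(μ,σ) then ln T ~ Normal(μ,σ), so the p-quantile of ln T is μ + z_p·σ.
ln(4.9) = 1.589 and ln(42) = 3.738; z_{0.5} = 0, z_{0.97} = 1.881.
σ = (3.738 − 1.589)/(1.881 − (0)) = 1.142.
μ = 1.589 − (0)·1.142 = 1.589.
E[T] = exp(μ + σ²/2) = exp(1.589 + 0.6524) = 9.41 hours.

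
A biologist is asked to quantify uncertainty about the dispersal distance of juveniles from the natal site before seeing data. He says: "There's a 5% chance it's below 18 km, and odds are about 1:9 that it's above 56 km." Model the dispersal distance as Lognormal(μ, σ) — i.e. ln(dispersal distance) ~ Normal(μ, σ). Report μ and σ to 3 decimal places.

μ ≈ 3.528, σ ≈ 0.388

If T ~ Lognormal(μ,σ) then ln T ~ Normal(μ,σ), so the p-quantile of ln T is μ + z_p·σ.
ln(18) = 2.89 and ln(56) = 4.025; z_{0.05} = -1.645, z_{0.9} = 1.282.
σ = (4.025 − 2.89)/(1.282 − (-1.645)) = 0.388.
μ = 2.89 − (-1.645)·0.388 = 3.528.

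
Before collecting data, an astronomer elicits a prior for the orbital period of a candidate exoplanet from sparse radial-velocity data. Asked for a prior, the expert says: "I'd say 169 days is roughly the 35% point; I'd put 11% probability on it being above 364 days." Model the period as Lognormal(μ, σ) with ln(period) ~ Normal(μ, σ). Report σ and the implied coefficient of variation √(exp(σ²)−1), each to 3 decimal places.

If T ~ Lognormal(μ,σ) then ln T ~ Normal(μ,σ), so the p-quantile of ln T is μ + z_p·σ.
ln(169) = 5.13 and ln(364) = 5.897; z_{0.35} = -0.3853, z_{0.89} = 1.227.
σ = (5.897 − 5.13)/(1.227 − (-0.3853)) = 0.476.
μ = 5.13 − (-0.3853)·0.476 = 5.313.
CV = √(exp(σ²)−1) = √(exp(0.2266)−1) = 0.504.

σ ≈ 0.476, CV ≈ 0.504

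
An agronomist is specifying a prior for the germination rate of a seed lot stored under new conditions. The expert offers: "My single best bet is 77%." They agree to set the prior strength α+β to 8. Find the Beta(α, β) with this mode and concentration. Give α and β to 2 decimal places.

For α,β > 1 the Beta mode is (α−1)/(α+β−2). With α+β = 8, the mode is (α−1)/6.
Set (α−1)/6 = 0.77 → α = 1 + 0.77·6 = 5.62.
β = 8 − α = 2.38.

α = 5.62, β = 2.38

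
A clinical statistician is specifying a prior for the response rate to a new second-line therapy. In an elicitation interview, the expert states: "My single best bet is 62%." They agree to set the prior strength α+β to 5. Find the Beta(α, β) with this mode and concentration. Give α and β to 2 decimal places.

For α,β > 1 the Beta mode is (α−1)/(α+β−2). With α+β = 5, the mode is (α−1)/3.
Set (α−1)/3 = 0.62 → α = 1 + 0.62·3 = 2.86.
β = 5 − α = 2.14.

α = 2.86, β = 2.14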